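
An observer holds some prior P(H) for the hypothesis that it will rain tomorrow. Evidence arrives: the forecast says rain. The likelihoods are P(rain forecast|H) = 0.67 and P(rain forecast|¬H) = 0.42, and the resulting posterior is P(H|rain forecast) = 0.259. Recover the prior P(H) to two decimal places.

Bayes' rule in odds form gives O(H|E) = O(H)·[P(E|H)/P(E|¬H)], hence O(H) = O(H|E)/LR.
Posterior odds = 0.259/(1−0.259) = 0.3495. LR = 0.67/0.42 = 1.5952.
Prior odds = 0.3495/1.5952 = 0.2191, so P(H) = 0.2191/(1+0.2191) ≈ 0.18.

P(H) = 0.18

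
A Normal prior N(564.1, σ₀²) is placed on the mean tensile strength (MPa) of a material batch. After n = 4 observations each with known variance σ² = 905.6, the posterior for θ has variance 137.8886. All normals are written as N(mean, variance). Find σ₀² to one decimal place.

Posterior precision equals prior precision plus data precision: 1/σ_n² = 1/σ₀² + n/σ².
So 1/σ₀² = 1/137.8886 − 4/905.6 = 0.007252 − 0.004417 = 0.002835.
Hence σ₀² = 1/0.002835 ≈ 352.7.

σ₀² = 352.7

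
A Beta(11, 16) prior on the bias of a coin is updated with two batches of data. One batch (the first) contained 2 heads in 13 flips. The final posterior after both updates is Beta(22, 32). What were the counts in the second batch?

9 heads and 5 tails

Sequential conjugate updates are equivalent to a single update on the pooled data, so total successes = posterior α − prior α and total failures = posterior β − prior β.
Total across both batches: 22−11=11 heads, 32−16=16 tails.
Subtract the first batch: 11−2=9 heads and 16−11=5 tails.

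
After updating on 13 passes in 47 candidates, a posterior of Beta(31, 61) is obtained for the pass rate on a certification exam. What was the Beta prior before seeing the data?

A Beta(α, β) prior with s successes and f failures in binomial data gives a Beta(α+s, β+f) posterior.
Subtract the data counts: 31−13=18, 61−34=27.

Beta(18, 27)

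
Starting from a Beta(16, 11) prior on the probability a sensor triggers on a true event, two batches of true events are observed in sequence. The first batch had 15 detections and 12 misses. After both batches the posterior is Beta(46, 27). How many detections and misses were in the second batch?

15 detections and 4 misses

Sequential conjugate updates are equivalent to a single update on the pooled data, so total successes = posterior α − prior α and total failures = posterior β − prior β.
Total across both batches: 46−16=30 detections, 27−11=16 misses.
Subtract the first batch: 30−15=15 detections and 16−12=4 misses.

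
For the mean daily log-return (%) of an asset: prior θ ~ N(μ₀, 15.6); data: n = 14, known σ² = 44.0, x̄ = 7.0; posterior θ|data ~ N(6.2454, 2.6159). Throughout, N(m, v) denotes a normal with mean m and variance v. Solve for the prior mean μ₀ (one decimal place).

With known observation variance, the Normal–Normal posterior has precision τ_n = τ₀ + n/σ² and mean μ_n = (τ₀μ₀ + (n/σ²)x̄)/τ_n.
Here τ₀ = 1/15.6 = 0.064103 and τ_data = 14/44.0 = 0.318182, so τ_n = 0.382285.
Rearranging for μ₀: μ₀ = (μ_n·τ_n − τ_data·x̄)/τ₀ = (6.2454·0.382285 − 0.318182·7.0) / 0.064103 = 0.160249/0.064103 ≈ 2.5.

μ₀ = 2.5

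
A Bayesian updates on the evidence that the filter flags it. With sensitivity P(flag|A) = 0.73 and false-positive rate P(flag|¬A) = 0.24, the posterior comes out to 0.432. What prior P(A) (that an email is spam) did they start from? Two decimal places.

P(A) = 0.20

In odds form, posterior odds = prior odds × likelihood ratio, so prior odds = posterior odds ÷ LR.
Posterior odds = 0.432/(1−0.432) = 0.7606. LR = 0.73/0.24 = 3.0417.
Prior odds = 0.7606/3.0417 = 0.2501, so P(A) = 0.2501/(1+0.2501) ≈ 0.20.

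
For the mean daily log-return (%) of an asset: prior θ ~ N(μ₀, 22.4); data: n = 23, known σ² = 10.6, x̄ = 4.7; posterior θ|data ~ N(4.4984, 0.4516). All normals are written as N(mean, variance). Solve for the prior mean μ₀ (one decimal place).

With known observation variance, the Normal–Normal posterior has precision τ_n = τ₀ + n/σ² and mean μ_n = (τ₀μ₀ + (n/σ²)x̄)/τ_n.
Here τ₀ = 1/22.4 = 0.044643 and τ_data = 23/10.6 = 2.169811, so τ_n = 2.214454.
Rearranging for μ₀: μ₀ = (μ_n·τ_n − τ_data·x̄)/τ₀ = (4.4984·2.214454 − 2.169811·4.7) / 0.044643 = -0.236612/0.044643 ≈ -5.3.

μ₀ = -5.3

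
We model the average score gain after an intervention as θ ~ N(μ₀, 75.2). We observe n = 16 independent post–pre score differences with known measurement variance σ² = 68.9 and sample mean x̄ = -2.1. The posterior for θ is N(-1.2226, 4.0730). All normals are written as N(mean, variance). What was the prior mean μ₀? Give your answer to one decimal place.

The posterior mean is a precision-weighted average: μ_n = (τ₀μ₀ + τ_data·x̄)/(τ₀+τ_data), with τ₀=1/σ₀² and τ_data=n/σ².
Here τ₀ = 1/75.2 = 0.013298 and τ_data = 16/68.9 = 0.232221, so τ_n = 0.245519.
Rearranging for μ₀: μ₀ = (μ_n·τ_n − τ_data·x̄)/τ₀ = (-1.2226·0.245519 − 0.232221·-2.1) / 0.013298 = 0.187493/0.013298 ≈ 14.1.

μ₀ = 14.1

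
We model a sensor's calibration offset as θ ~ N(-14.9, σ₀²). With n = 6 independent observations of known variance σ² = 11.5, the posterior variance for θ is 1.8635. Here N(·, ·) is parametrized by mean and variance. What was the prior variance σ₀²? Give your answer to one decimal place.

Posterior precision equals prior precision plus data precision: 1/σ_n² = 1/σ₀² + n/σ².
So 1/σ₀² = 1/1.8635 − 6/11.5 = 0.536625 − 0.521739 = 0.014886.
Hence σ₀² = 1/0.014886 ≈ 67.2.

σ₀² = 67.2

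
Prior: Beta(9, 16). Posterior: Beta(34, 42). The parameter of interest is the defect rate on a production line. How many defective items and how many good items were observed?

25 defective items and 26 good items

Beta is conjugate to the binomial likelihood: posterior = Beta(α+s, β+f).
Match parameters: s=34−9=25, f=42−16=26.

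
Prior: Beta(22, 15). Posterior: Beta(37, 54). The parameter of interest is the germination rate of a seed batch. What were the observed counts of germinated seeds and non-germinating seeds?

15 germinated seeds and 39 non-germinating seeds

A Beta(a, b) prior with s successes and f failures in binomial data gives a Beta(a+s, b+f) posterior.
So s = 37 − 22 = 15 and f = 54 − 15 = 39.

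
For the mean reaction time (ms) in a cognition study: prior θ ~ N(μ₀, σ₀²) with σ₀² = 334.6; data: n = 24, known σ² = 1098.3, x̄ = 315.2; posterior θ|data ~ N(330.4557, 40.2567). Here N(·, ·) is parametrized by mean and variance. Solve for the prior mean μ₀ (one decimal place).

With known observation variance, the Normal–Normal posterior has precision τ_n = τ₀ + n/σ² and mean μ_n = (τ₀μ₀ + (n/σ²)x̄)/τ_n.
Here τ₀ = 1/334.6 = 0.002989 and τ_data = 24/1098.3 = 0.021852, so τ_n = 0.024841.
Rearranging for μ₀: μ₀ = (μ_n·τ_n − τ_data·x̄)/τ₀ = (330.4557·0.024841 − 0.021852·315.2) / 0.002989 = 1.321100/0.002989 ≈ 442.0.

μ₀ = 442.0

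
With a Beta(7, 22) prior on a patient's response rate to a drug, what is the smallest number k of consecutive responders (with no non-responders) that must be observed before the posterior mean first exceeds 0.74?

k = 56

After k responders and 0 non-responders the posterior is Beta(7+k, 22), with mean (7+k)/(7+22+k).
Set (7+k)/(29+k) > 0.74 and solve: k > (0.74·29 − 7)/(1 − 0.74) = 55.615.
The smallest integer exceeding 55.615 is 56, and checking k=56: (63)/(85) = 0.7412 > 0.74.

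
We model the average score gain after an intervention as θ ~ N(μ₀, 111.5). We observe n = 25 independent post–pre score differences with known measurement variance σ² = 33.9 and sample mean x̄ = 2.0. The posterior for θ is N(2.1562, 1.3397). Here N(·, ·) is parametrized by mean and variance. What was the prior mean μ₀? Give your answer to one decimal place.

μ₀ = 15.0

The posterior mean is a precision-weighted average: μ_n = (τ₀μ₀ + τ_data·x̄)/(τ₀+τ_data), with τ₀=1/σ₀² and τ_data=n/σ².
Here τ₀ = 1/111.5 = 0.008969 and τ_data = 25/33.9 = 0.737463, so τ_n = 0.746432.
Rearranging for μ₀: μ₀ = (μ_n·τ_n − τ_data·x̄)/τ₀ = (2.1562·0.746432 − 0.737463·2.0) / 0.008969 = 0.134531/0.008969 ≈ 15.0.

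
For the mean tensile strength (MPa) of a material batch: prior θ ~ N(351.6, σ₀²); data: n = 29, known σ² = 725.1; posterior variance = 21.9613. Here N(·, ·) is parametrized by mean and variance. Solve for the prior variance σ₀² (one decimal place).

Posterior precision equals prior precision plus data precision: 1/σ_n² = 1/σ₀² + n/σ².
So 1/σ₀² = 1/21.9613 − 29/725.1 = 0.045535 − 0.039994 = 0.005541.
Hence σ₀² = 1/0.005541 ≈ 180.5.

σ₀² = 180.5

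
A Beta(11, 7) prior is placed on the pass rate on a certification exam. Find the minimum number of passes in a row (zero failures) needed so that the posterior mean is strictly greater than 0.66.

k = 3

After k passes and 0 failures the posterior is Beta(11+k, 7), with mean (11+k)/(11+7+k).
Set (11+k)/(18+k) > 0.66 and solve: k > (0.66·18 − 11)/(1 − 0.66) = 2.588.
The smallest integer exceeding 2.588 is 3, and checking k=3: (14)/(21) = 0.6667 > 0.66.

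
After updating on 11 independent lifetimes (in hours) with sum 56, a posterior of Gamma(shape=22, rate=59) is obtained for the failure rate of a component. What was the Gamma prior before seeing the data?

Gamma–exponential conjugacy: posterior shape = α + n, posterior rate = β + Σtᵢ.
So α = 22 − 11 = 11 and β = 59 − 56 = 3.

Gamma(shape=11, rate=3)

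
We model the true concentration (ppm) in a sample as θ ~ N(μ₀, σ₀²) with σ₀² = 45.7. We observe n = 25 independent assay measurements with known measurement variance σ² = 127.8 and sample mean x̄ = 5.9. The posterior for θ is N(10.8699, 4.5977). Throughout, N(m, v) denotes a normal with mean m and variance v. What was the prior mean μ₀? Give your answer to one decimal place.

μ₀ = 55.3

With known observation variance, the Normal–Normal posterior has precision τ_n = τ₀ + n/σ² and mean μ_n = (τ₀μ₀ + (n/σ²)x̄)/τ_n.
Here τ₀ = 1/45.7 = 0.021882 and τ_data = 25/127.8 = 0.195618, so τ_n = 0.217500.
Rearranging for μ₀: μ₀ = (μ_n·τ_n − τ_data·x̄)/τ₀ = (10.8699·0.217500 − 0.195618·5.9) / 0.021882 = 1.210057/0.021882 ≈ 55.3.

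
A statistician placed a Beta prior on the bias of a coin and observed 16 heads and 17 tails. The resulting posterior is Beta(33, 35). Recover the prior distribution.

Beta is conjugate to the binomial likelihood: posterior = Beta(a+s, b+f).
So a = 33 − 16 = 17 and b = 35 − 17 = 18.

Beta(17, 18)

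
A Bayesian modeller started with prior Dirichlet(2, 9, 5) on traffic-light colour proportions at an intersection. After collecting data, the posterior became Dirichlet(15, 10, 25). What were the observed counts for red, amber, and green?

counts (13, 1, 20)

For a Dirichlet(α) prior with multinomial counts c, the posterior is Dirichlet(α + c) componentwise.
Counts are posterior − prior componentwise: 15−2=13, 10−9=1, 25−5=20.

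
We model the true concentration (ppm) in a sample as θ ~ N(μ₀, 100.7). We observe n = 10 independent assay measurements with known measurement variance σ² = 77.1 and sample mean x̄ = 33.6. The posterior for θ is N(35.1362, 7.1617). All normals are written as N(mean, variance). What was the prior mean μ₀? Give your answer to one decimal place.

μ₀ = 55.2

The posterior mean is a precision-weighted average: μ_n = (τ₀μ₀ + τ_data·x̄)/(τ₀+τ_data), with τ₀=1/σ₀² and τ_data=n/σ².
Here τ₀ = 1/100.7 = 0.009930 and τ_data = 10/77.1 = 0.129702, so τ_n = 0.139632.
Rearranging for μ₀: μ₀ = (μ_n·τ_n − τ_data·x̄)/τ₀ = (35.1362·0.139632 − 0.129702·33.6) / 0.009930 = 0.548151/0.009930 ≈ 55.2.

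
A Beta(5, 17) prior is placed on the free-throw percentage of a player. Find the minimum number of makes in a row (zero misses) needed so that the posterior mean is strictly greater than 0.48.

k = 11

After k makes and 0 misses the posterior is Beta(5+k, 17), with mean (5+k)/(5+17+k).
Set (5+k)/(22+k) > 0.48 and solve: k > (0.48·22 − 5)/(1 − 0.48) = 10.692.
The smallest integer exceeding 10.692 is 11, and checking k=11: (16)/(33) = 0.4848 > 0.48.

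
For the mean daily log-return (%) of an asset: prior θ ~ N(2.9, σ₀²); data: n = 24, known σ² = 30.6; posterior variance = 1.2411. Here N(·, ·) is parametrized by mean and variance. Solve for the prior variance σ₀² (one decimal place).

σ₀² = 46.7

For the Normal–Normal model with known σ², precisions add: τ_n = τ₀ + n/σ².
So 1/σ₀² = 1/1.2411 − 24/30.6 = 0.805737 − 0.784314 = 0.021423.
Hence σ₀² = 1/0.021423 ≈ 46.7.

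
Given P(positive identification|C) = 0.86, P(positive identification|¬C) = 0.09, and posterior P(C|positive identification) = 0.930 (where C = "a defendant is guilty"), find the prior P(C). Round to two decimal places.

Bayes' rule in odds form gives O(C|E) = O(C)·[P(E|C)/P(E|¬C)], hence O(C) = O(C|E)/LR.
Posterior odds = 0.930/(1−0.930) = 13.2857. LR = 0.86/0.09 = 9.5556.
Prior odds = 13.2857/9.5556 = 1.3904, so P(C) = 1.3904/(1+1.3904) ≈ 0.58.

P(C) = 0.58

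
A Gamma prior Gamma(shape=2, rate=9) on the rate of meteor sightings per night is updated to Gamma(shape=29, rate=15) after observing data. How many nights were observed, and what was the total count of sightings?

n = 6 nights with total 27 sightings

A Gamma(α, β) prior (rate parametrization) on a Poisson rate with n observations summing to S gives posterior Gamma(α+S, β+n).
Matching: Σxᵢ = 29 − 2 = 27 and n = 15 − 9 = 6.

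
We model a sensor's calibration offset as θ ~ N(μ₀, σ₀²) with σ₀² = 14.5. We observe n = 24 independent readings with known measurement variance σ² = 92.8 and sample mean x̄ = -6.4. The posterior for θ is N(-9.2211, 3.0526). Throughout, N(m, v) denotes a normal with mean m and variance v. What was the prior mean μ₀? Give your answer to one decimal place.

With known observation variance, the Normal–Normal posterior has precision τ_n = τ₀ + n/σ² and mean μ_n = (τ₀μ₀ + (n/σ²)x̄)/τ_n.
Here τ₀ = 1/14.5 = 0.068966 and τ_data = 24/92.8 = 0.258621, so τ_n = 0.327587.
Rearranging for μ₀: μ₀ = (μ_n·τ_n − τ_data·x̄)/τ₀ = (-9.2211·0.327587 − 0.258621·-6.4) / 0.068966 = -1.365538/0.068966 ≈ -19.8.

μ₀ = -19.8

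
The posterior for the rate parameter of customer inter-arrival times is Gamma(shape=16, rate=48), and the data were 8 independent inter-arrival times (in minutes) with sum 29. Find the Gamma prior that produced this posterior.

Gamma(shape=8, rate=19)

For an exponential likelihood with a Gamma(α, β) prior on the rate, n observations with total T give posterior Gamma(α+n, β+T).
So α = 16 − 8 = 8 and β = 48 − 29 = 19.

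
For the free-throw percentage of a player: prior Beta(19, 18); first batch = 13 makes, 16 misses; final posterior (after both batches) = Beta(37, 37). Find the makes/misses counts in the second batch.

5 makes and 3 misses

Sequential conjugate updates are equivalent to a single update on the pooled data, so total successes = posterior α − prior α and total failures = posterior β − prior β.
Total across both batches: 37−19=18 makes, 37−18=19 misses.
Subtract the first batch: 18−13=5 makes and 19−16=3 misses.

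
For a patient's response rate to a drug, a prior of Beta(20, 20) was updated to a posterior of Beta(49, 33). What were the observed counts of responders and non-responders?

A Beta(α, β) prior with s successes and f failures in binomial data gives a Beta(α+s, β+f) posterior.
So s = 49 − 20 = 29 and f = 33 − 20 = 13.

29 responders and 13 non-responders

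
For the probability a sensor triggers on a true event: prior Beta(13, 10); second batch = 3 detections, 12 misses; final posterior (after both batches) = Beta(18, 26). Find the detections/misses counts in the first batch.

2 detections and 4 misses

Because Beta–binomial updating is additive in the counts, the combined data contributed (α_post−α_prior, β_post−β_prior) successes and failures.
Total across both batches: 18−13=5 detections, 26−10=16 misses.
Subtract the second batch: 5−3=2 detections and 16−12=4 misses.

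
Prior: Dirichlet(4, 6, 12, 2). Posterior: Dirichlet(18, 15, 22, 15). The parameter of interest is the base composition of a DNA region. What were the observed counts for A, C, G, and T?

For a Dirichlet(α) prior with multinomial counts c, the posterior is Dirichlet(α + c) componentwise.
Counts are posterior − prior componentwise: 18−4=14, 15−6=9, 22−12=10, 15−2=13.

counts (14, 9, 10, 13)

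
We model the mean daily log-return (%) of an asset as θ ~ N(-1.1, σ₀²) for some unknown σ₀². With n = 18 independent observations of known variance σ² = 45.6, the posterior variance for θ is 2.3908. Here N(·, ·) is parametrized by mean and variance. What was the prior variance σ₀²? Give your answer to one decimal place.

σ₀² = 42.5

For the Normal–Normal model with known σ², precisions add: τ_n = τ₀ + n/σ².
So 1/σ₀² = 1/2.3908 − 18/45.6 = 0.418270 − 0.394737 = 0.023533.
Hence σ₀² = 1/0.023533 ≈ 42.5.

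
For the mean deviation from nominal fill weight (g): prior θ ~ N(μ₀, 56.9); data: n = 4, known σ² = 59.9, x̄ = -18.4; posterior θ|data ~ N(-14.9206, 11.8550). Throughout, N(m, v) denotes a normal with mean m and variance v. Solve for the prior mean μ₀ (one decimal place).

μ₀ = -1.7

With known observation variance, the Normal–Normal posterior has precision τ_n = τ₀ + n/σ² and mean μ_n = (τ₀μ₀ + (n/σ²)x̄)/τ_n.
Here τ₀ = 1/56.9 = 0.017575 and τ_data = 4/59.9 = 0.066778, so τ_n = 0.084353.
Rearranging for μ₀: μ₀ = (μ_n·τ_n − τ_data·x̄)/τ₀ = (-14.9206·0.084353 − 0.066778·-18.4) / 0.017575 = -0.029882/0.017575 ≈ -1.7.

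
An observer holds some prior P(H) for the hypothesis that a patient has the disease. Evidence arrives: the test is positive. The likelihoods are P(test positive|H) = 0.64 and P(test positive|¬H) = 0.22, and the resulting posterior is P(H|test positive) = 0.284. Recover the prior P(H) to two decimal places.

P(H) = 0.12

Bayes' rule in odds form gives O(H|E) = O(H)·[P(E|H)/P(E|¬H)], hence O(H) = O(H|E)/LR.
Posterior odds = 0.284/(1−0.284) = 0.3966. LR = 0.64/0.22 = 2.9091.
Prior odds = 0.3966/2.9091 = 0.1363, so P(H) = 0.1363/(1+0.1363) ≈ 0.12.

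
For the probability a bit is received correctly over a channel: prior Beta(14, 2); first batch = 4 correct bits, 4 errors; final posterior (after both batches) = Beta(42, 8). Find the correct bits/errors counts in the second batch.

Sequential conjugate updates are equivalent to a single update on the pooled data, so total successes = posterior α − prior α and total failures = posterior β − prior β.
Total across both batches: 42−14=28 correct bits, 8−2=6 errors.
Subtract the first batch: 28−4=24 correct bits and 6−4=2 errors.

24 correct bits and 2 errors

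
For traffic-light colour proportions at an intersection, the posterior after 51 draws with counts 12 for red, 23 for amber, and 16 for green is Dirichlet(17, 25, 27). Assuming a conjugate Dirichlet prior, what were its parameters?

Dirichlet(5, 2, 11)

For a Dirichlet(α) prior with multinomial counts c, the posterior is Dirichlet(α + c) componentwise.
Subtract each count from the matching posterior parameter: 17−12=5, 25−23=2, 27−16=11.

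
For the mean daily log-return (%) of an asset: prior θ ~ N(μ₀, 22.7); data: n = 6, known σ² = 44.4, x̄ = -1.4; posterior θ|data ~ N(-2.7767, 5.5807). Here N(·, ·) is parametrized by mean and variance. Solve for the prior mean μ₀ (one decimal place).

With known observation variance, the Normal–Normal posterior has precision τ_n = τ₀ + n/σ² and mean μ_n = (τ₀μ₀ + (n/σ²)x̄)/τ_n.
Here τ₀ = 1/22.7 = 0.044053 and τ_data = 6/44.4 = 0.135135, so τ_n = 0.179188.
Rearranging for μ₀: μ₀ = (μ_n·τ_n − τ_data·x̄)/τ₀ = (-2.7767·0.179188 − 0.135135·-1.4) / 0.044053 = -0.308362/0.044053 ≈ -7.0.

μ₀ = -7.0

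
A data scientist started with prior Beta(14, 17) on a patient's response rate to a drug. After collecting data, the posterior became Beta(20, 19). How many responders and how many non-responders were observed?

Beta is conjugate to the binomial likelihood: posterior = Beta(α+s, β+f).
So s = 20 − 14 = 6 and f = 19 − 17 = 2.

6 responders and 2 non-responders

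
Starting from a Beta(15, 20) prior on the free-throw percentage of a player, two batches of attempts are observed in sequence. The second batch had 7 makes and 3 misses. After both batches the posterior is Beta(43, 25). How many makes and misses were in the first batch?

Because Beta–binomial updating is additive in the counts, the combined data contributed (α_post−α_prior, β_post−β_prior) successes and failures.
Total across both batches: 43−15=28 makes, 25−20=5 misses.
Subtract the second batch: 28−7=21 makes and 5−3=2 misses.

21 makes and 2 misses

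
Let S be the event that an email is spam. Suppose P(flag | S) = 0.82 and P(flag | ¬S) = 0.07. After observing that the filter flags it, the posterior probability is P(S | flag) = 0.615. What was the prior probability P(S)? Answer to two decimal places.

In odds form, posterior odds = prior odds × likelihood ratio, so prior odds = posterior odds ÷ LR.
Posterior odds = 0.615/(1−0.615) = 1.5974. LR = 0.82/0.07 = 11.7143.
Prior odds = 1.5974/11.7143 = 0.1364, so P(S) = 0.1364/(1+0.1364) ≈ 0.12.

P(S) = 0.12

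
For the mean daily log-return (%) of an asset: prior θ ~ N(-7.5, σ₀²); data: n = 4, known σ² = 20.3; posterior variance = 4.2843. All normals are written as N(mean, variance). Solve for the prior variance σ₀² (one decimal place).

Posterior precision equals prior precision plus data precision: 1/σ_n² = 1/σ₀² + n/σ².
So 1/σ₀² = 1/4.2843 − 4/20.3 = 0.233410 − 0.197044 = 0.036366.
Hence σ₀² = 1/0.036366 ≈ 27.5.

σ₀² = 27.5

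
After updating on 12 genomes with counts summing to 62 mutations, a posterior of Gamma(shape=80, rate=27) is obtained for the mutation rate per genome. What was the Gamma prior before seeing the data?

Gamma(shape=18, rate=15)

A Gamma(α, β) prior (rate parametrization) on a Poisson rate with n observations summing to S gives posterior Gamma(α+S, β+n).
So α = 80 − 62 = 18 and β = 27 − 12 = 15.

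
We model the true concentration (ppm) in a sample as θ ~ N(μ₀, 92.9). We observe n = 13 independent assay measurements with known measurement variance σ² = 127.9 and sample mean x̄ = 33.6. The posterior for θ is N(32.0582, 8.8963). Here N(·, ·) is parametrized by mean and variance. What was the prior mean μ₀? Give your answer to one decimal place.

μ₀ = 17.5

The posterior mean is a precision-weighted average: μ_n = (τ₀μ₀ + τ_data·x̄)/(τ₀+τ_data), with τ₀=1/σ₀² and τ_data=n/σ².
Here τ₀ = 1/92.9 = 0.010764 and τ_data = 13/127.9 = 0.101642, so τ_n = 0.112406.
Rearranging for μ₀: μ₀ = (μ_n·τ_n − τ_data·x̄)/τ₀ = (32.0582·0.112406 − 0.101642·33.6) / 0.010764 = 0.188363/0.010764 ≈ 17.5.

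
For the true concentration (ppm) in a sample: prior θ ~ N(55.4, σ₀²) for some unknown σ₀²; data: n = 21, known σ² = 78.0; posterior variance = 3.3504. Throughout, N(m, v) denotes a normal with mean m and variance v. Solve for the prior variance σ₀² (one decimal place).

σ₀² = 34.2

For the Normal–Normal model with known σ², precisions add: τ_n = τ₀ + n/σ².
So 1/σ₀² = 1/3.3504 − 21/78.0 = 0.298472 − 0.269231 = 0.029241.
Hence σ₀² = 1/0.029241 ≈ 34.2.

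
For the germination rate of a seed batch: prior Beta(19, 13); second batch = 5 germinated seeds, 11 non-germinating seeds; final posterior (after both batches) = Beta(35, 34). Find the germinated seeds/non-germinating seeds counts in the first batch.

Because Beta–binomial updating is additive in the counts, the combined data contributed (α_post−α_prior, β_post−β_prior) successes and failures.
Total across both batches: 35−19=16 germinated seeds, 34−13=21 non-germinating seeds.
Subtract the second batch: 16−5=11 germinated seeds and 21−11=10 non-germinating seeds.

11 germinated seeds and 10 non-germinating seeds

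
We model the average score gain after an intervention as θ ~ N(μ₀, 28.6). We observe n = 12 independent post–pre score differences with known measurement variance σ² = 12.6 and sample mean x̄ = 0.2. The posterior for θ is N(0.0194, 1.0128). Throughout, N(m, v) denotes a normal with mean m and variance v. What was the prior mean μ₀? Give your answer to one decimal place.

μ₀ = -4.9

With known observation variance, the Normal–Normal posterior has precision τ_n = τ₀ + n/σ² and mean μ_n = (τ₀μ₀ + (n/σ²)x̄)/τ_n.
Here τ₀ = 1/28.6 = 0.034965 and τ_data = 12/12.6 = 0.952381, so τ_n = 0.987346.
Rearranging for μ₀: μ₀ = (μ_n·τ_n − τ_data·x̄)/τ₀ = (0.0194·0.987346 − 0.952381·0.2) / 0.034965 = -0.171322/0.034965 ≈ -4.9.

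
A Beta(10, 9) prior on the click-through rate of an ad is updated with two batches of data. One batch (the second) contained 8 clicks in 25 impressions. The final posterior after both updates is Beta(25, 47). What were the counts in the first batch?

Because Beta–binomial updating is additive in the counts, the combined data contributed (α_post−α_prior, β_post−β_prior) successes and failures.
Total across both batches: 25−10=15 clicks, 47−9=38 non-clicks.
Subtract the second batch: 15−8=7 clicks and 38−17=21 non-clicks.

7 clicks and 21 non-clicks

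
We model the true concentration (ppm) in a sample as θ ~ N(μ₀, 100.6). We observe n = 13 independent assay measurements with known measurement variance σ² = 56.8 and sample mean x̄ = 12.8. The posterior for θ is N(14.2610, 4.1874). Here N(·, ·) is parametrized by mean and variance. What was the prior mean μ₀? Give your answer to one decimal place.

μ₀ = 47.9

With known observation variance, the Normal–Normal posterior has precision τ_n = τ₀ + n/σ² and mean μ_n = (τ₀μ₀ + (n/σ²)x̄)/τ_n.
Here τ₀ = 1/100.6 = 0.009940 and τ_data = 13/56.8 = 0.228873, so τ_n = 0.238813.
Rearranging for μ₀: μ₀ = (μ_n·τ_n − τ_data·x̄)/τ₀ = (14.2610·0.238813 − 0.228873·12.8) / 0.009940 = 0.476138/0.009940 ≈ 47.9.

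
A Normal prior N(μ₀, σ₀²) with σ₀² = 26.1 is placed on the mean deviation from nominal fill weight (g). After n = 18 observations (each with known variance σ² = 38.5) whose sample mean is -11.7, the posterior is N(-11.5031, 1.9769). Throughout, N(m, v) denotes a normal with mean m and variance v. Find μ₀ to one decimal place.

μ₀ = -9.1

The posterior mean is a precision-weighted average: μ_n = (τ₀μ₀ + τ_data·x̄)/(τ₀+τ_data), with τ₀=1/σ₀² and τ_data=n/σ².
Here τ₀ = 1/26.1 = 0.038314 and τ_data = 18/38.5 = 0.467532, so τ_n = 0.505846.
Rearranging for μ₀: μ₀ = (μ_n·τ_n − τ_data·x̄)/τ₀ = (-11.5031·0.505846 − 0.467532·-11.7) / 0.038314 = -0.348673/0.038314 ≈ -9.1.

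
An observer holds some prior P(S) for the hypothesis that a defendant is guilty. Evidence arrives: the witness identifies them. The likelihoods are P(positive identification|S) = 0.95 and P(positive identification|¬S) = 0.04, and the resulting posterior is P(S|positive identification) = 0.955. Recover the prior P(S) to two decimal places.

In odds form, posterior odds = prior odds × likelihood ratio, so prior odds = posterior odds ÷ LR.
Posterior odds = 0.955/(1−0.955) = 21.2222. LR = 0.95/0.04 = 23.7500.
Prior odds = 21.2222/23.7500 = 0.8936, so P(S) = 0.8936/(1+0.8936) ≈ 0.47.

P(S) = 0.47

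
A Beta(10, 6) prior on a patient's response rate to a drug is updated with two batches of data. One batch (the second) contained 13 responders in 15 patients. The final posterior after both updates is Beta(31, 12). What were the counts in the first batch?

8 responders and 4 non-responders

Because Beta–binomial updating is additive in the counts, the combined data contributed (α_post−α_prior, β_post−β_prior) successes and failures.
Total across both batches: 31−10=21 responders, 12−6=6 non-responders.
Subtract the second batch: 21−13=8 responders and 6−2=4 non-responders.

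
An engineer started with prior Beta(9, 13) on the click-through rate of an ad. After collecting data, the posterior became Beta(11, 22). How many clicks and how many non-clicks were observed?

Under Beta–binomial conjugacy the posterior parameters are (α+s, β+f).
Match parameters: s=11−9=2, f=22−13=9.

2 clicks and 9 non-clicks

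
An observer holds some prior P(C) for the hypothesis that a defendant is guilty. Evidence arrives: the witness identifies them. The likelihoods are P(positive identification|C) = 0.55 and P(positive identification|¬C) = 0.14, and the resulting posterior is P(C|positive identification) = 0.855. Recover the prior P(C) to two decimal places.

Bayes' rule in odds form gives O(C|E) = O(C)·[P(E|C)/P(E|¬C)], hence O(C) = O(C|E)/LR.
Posterior odds = 0.855/(1−0.855) = 5.8966. LR = 0.55/0.14 = 3.9286.
Prior odds = 5.8966/3.9286 = 1.5009, so P(C) = 1.5009/(1+1.5009) ≈ 0.60.

P(C) = 0.60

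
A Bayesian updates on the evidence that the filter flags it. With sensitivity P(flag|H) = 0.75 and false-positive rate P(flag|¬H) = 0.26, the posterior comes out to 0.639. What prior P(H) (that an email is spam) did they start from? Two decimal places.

Bayes' rule in odds form gives O(H|E) = O(H)·[P(E|H)/P(E|¬H)], hence O(H) = O(H|E)/LR.
Posterior odds = 0.639/(1−0.639) = 1.7701. LR = 0.75/0.26 = 2.8846.
Prior odds = 1.7701/2.8846 = 0.6136, so P(H) = 0.6136/(1+0.6136) ≈ 0.38.

P(H) = 0.38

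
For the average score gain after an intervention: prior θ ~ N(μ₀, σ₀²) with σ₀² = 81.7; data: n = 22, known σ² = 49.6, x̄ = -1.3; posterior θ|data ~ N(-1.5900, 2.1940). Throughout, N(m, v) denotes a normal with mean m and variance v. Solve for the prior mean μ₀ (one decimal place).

μ₀ = -12.1

With known observation variance, the Normal–Normal posterior has precision τ_n = τ₀ + n/σ² and mean μ_n = (τ₀μ₀ + (n/σ²)x̄)/τ_n.
Here τ₀ = 1/81.7 = 0.012240 and τ_data = 22/49.6 = 0.443548, so τ_n = 0.455788.
Rearranging for μ₀: μ₀ = (μ_n·τ_n − τ_data·x̄)/τ₀ = (-1.5900·0.455788 − 0.443548·-1.3) / 0.012240 = -0.148091/0.012240 ≈ -12.1.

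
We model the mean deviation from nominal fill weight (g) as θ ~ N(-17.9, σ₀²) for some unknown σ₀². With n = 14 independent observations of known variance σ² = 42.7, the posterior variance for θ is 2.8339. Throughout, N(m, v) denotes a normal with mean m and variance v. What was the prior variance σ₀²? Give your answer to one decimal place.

σ₀² = 40.0

For the Normal–Normal model with known σ², precisions add: τ_n = τ₀ + n/σ².
So 1/σ₀² = 1/2.8339 − 14/42.7 = 0.352871 − 0.327869 = 0.025002.
Hence σ₀² = 1/0.025002 ≈ 40.0.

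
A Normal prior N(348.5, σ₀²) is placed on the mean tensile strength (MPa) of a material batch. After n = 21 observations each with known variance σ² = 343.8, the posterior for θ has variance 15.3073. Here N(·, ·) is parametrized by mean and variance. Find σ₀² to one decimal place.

σ₀² = 235.5

Posterior precision equals prior precision plus data precision: 1/σ_n² = 1/σ₀² + n/σ².
So 1/σ₀² = 1/15.3073 − 21/343.8 = 0.065328 − 0.061082 = 0.004246.
Hence σ₀² = 1/0.004246 ≈ 235.5.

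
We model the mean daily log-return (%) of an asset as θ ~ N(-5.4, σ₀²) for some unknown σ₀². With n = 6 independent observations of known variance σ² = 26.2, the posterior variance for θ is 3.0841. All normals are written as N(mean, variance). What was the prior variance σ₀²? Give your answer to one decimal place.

For the Normal–Normal model with known σ², precisions add: τ_n = τ₀ + n/σ².
So 1/σ₀² = 1/3.0841 − 6/26.2 = 0.324244 − 0.229008 = 0.095236.
Hence σ₀² = 1/0.095236 ≈ 10.5.

σ₀² = 10.5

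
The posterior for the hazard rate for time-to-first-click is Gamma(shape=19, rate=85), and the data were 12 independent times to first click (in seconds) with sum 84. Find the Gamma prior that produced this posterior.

For an exponential likelihood with a Gamma(α, β) prior on the rate, n observations with total T give posterior Gamma(α+n, β+T).
So α = 19 − 12 = 7 and β = 85 − 84 = 1.

Gamma(shape=7, rate=1)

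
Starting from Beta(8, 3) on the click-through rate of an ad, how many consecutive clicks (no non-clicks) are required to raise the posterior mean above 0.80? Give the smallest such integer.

After k clicks and 0 non-clicks the posterior is Beta(8+k, 3), with mean (8+k)/(8+3+k).
Set (8+k)/(11+k) > 0.80 and solve: k > (0.80·11 − 8)/(1 − 0.80) = 4.000.
The smallest integer exceeding 4.000 is 5.

k = 5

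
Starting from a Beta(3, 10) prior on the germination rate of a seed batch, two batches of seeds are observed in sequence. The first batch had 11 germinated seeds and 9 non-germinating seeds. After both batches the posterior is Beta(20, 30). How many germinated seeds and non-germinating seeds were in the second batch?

Because Beta–binomial updating is additive in the counts, the combined data contributed (α_post−α_prior, β_post−β_prior) successes and failures.
Total across both batches: 20−3=17 germinated seeds, 30−10=20 non-germinating seeds.
Subtract the first batch: 17−11=6 germinated seeds and 20−9=11 non-germinating seeds.

6 germinated seeds and 11 non-germinating seeds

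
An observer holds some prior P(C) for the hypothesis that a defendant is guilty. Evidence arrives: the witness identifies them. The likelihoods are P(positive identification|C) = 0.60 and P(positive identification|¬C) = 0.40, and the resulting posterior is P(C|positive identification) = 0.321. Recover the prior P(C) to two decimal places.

P(C) = 0.24

In odds form, posterior odds = prior odds × likelihood ratio, so prior odds = posterior odds ÷ LR.
Posterior odds = 0.321/(1−0.321) = 0.4728. LR = 0.60/0.40 = 1.5000.
Prior odds = 0.4728/1.5000 = 0.3152, so P(C) = 0.3152/(1+0.3152) ≈ 0.24.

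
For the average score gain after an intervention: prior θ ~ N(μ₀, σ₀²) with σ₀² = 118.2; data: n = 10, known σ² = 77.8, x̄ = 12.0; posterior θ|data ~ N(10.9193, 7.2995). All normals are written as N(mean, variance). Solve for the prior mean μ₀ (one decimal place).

The posterior mean is a precision-weighted average: μ_n = (τ₀μ₀ + τ_data·x̄)/(τ₀+τ_data), with τ₀=1/σ₀² and τ_data=n/σ².
Here τ₀ = 1/118.2 = 0.008460 and τ_data = 10/77.8 = 0.128535, so τ_n = 0.136995.
Rearranging for μ₀: μ₀ = (μ_n·τ_n − τ_data·x̄)/τ₀ = (10.9193·0.136995 − 0.128535·12.0) / 0.008460 = -0.046530/0.008460 ≈ -5.5.

μ₀ = -5.5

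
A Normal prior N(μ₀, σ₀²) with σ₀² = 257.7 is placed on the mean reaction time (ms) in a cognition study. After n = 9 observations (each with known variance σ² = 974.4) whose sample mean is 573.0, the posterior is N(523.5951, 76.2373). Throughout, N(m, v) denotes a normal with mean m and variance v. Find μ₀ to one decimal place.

μ₀ = 406.0

With known observation variance, the Normal–Normal posterior has precision τ_n = τ₀ + n/σ² and mean μ_n = (τ₀μ₀ + (n/σ²)x̄)/τ_n.
Here τ₀ = 1/257.7 = 0.003880 and τ_data = 9/974.4 = 0.009236, so τ_n = 0.013116.
Rearranging for μ₀: μ₀ = (μ_n·τ_n − τ_data·x̄)/τ₀ = (523.5951·0.013116 − 0.009236·573.0) / 0.003880 = 1.575245/0.003880 ≈ 406.0.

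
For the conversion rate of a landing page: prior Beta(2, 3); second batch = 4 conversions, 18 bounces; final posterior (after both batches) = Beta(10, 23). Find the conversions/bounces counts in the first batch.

Sequential conjugate updates are equivalent to a single update on the pooled data, so total successes = posterior α − prior α and total failures = posterior β − prior β.
Total across both batches: 10−2=8 conversions, 23−3=20 bounces.
Subtract the second batch: 8−4=4 conversions and 20−18=2 bounces.

4 conversions and 2 bounces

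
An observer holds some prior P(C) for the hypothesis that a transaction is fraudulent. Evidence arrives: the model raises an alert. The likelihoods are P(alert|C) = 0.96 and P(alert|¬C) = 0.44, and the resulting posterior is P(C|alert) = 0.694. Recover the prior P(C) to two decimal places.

P(C) = 0.51

Bayes' rule in odds form gives O(C|E) = O(C)·[P(E|C)/P(E|¬C)], hence O(C) = O(C|E)/LR.
Posterior odds = 0.694/(1−0.694) = 2.2680. LR = 0.96/0.44 = 2.1818.
Prior odds = 2.2680/2.1818 = 1.0395, so P(C) = 1.0395/(1+1.0395) ≈ 0.51.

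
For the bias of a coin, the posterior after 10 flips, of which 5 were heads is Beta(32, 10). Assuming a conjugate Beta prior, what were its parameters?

A Beta(α, β) prior with s successes and f failures in binomial data gives a Beta(α+s, β+f) posterior.
So α = 32 − 5 = 27 and β = 10 − 5 = 5.

Beta(27, 5)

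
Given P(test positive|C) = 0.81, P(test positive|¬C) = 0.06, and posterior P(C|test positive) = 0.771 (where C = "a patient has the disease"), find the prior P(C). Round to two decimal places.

P(C) = 0.20

Bayes' rule in odds form gives O(C|E) = O(C)·[P(E|C)/P(E|¬C)], hence O(C) = O(C|E)/LR.
Posterior odds = 0.771/(1−0.771) = 3.3668. LR = 0.81/0.06 = 13.5000.
Prior odds = 3.3668/13.5000 = 0.2494, so P(C) = 0.2494/(1+0.2494) ≈ 0.20.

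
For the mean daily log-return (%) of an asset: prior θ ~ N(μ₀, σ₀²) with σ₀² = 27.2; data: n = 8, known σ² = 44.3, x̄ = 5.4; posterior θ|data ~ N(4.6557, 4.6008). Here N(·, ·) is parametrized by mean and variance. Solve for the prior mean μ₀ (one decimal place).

μ₀ = 1.0

With known observation variance, the Normal–Normal posterior has precision τ_n = τ₀ + n/σ² and mean μ_n = (τ₀μ₀ + (n/σ²)x̄)/τ_n.
Here τ₀ = 1/27.2 = 0.036765 and τ_data = 8/44.3 = 0.180587, so τ_n = 0.217352.
Rearranging for μ₀: μ₀ = (μ_n·τ_n − τ_data·x̄)/τ₀ = (4.6557·0.217352 − 0.180587·5.4) / 0.036765 = 0.036756/0.036765 ≈ 1.0.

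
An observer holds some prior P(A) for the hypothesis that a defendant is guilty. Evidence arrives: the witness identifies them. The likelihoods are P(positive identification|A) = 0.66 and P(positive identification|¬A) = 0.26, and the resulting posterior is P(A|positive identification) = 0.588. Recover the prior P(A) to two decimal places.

P(A) = 0.36

Bayes' rule in odds form gives O(A|E) = O(A)·[P(E|A)/P(E|¬A)], hence O(A) = O(A|E)/LR.
Posterior odds = 0.588/(1−0.588) = 1.4272. LR = 0.66/0.26 = 2.5385.
Prior odds = 1.4272/2.5385 = 0.5622, so P(A) = 0.5622/(1+0.5622) ≈ 0.36.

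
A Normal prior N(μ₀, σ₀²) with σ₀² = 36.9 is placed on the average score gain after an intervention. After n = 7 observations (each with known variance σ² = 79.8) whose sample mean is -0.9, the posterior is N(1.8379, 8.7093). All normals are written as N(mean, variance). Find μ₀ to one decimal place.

The posterior mean is a precision-weighted average: μ_n = (τ₀μ₀ + τ_data·x̄)/(τ₀+τ_data), with τ₀=1/σ₀² and τ_data=n/σ².
Here τ₀ = 1/36.9 = 0.027100 and τ_data = 7/79.8 = 0.087719, so τ_n = 0.114819.
Rearranging for μ₀: μ₀ = (μ_n·τ_n − τ_data·x̄)/τ₀ = (1.8379·0.114819 − 0.087719·-0.9) / 0.027100 = 0.289973/0.027100 ≈ 10.7.

μ₀ = 10.7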